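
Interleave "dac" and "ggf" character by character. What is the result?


Interleaving "dac" and "ggf":
  Position 0: 'd' from first, 'g' from second => "dg"
  Position 1: 'a' from first, 'g' from second => "ag"
  Position 2: 'c' from first, 'f' from second => "cf"
Result: dgagcf

dgagcf


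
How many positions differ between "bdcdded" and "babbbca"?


Comparing "bdcdded" and "babbbca" position by position:
  Position 0: 'b' vs 'b' => same
  Position 1: 'd' vs 'a' => DIFFER
  Position 2: 'c' vs 'b' => DIFFER
  Position 3: 'd' vs 'b' => DIFFER
  Position 4: 'd' vs 'b' => DIFFER
  Position 5: 'e' vs 'c' => DIFFER
  Position 6: 'd' vs 'a' => DIFFER
Positions that differ: 6

6


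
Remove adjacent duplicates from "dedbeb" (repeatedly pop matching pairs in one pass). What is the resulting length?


Input: dedbeb
Stack-based adjacent duplicate removal:
  Read 'd': push. Stack: d
  Read 'e': push. Stack: de
  Read 'd': push. Stack: ded
  Read 'b': push. Stack: dedb
  Read 'e': push. Stack: dedbe
  Read 'b': push. Stack: dedbeb
Final stack: "dedbeb" (length 6)

6


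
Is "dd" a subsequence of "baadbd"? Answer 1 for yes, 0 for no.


Check if "dd" is a subsequence of "baadbd"
Greedy scan:
  Position 0 ('b'): no match needed
  Position 1 ('a'): no match needed
  Position 2 ('a'): no match needed
  Position 3 ('d'): matches sub[0] = 'd'
  Position 4 ('b'): no match needed
  Position 5 ('d'): matches sub[1] = 'd'
All 2 characters matched => is a subsequence

1


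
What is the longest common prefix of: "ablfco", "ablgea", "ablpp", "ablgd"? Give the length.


Words: ablfco, ablgea, ablpp, ablgd
  Position 0: all 'a' => match
  Position 1: all 'b' => match
  Position 2: all 'l' => match
  Position 3: ('f', 'g', 'p', 'g') => mismatch, stop
LCP = "abl" (length 3)

3


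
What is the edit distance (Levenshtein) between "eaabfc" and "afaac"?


Computing edit distance: "eaabfc" -> "afaac"
DP table:
           a    f    a    a    c
      0    1    2    3    4    5
  e   1    1    2    3    4    5
  a   2    1    2    2    3    4
  a   3    2    2    2    2    3
  b   4    3    3    3    3    3
  f   5    4    3    4    4    4
  c   6    5    4    4    5    4
Edit distance = dp[6][5] = 4

4


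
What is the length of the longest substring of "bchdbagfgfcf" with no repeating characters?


Input: "bchdbagfgfcf"
Sliding window (track last position of each char):
  Position 0 ('b'): window [0,0] length 1 -- new best
  Position 1 ('c'): window [0,1] length 2 -- new best
  Position 2 ('h'): window [0,2] length 3 -- new best
  Position 3 ('d'): window [0,3] length 4 -- new best
  Position 4 ('b'): repeat (last at 0), move window start to 1
  Position 4 ('b'): window [1,4] length 4
  Position 5 ('a'): window [1,5] length 5 -- new best
  Position 6 ('g'): window [1,6] length 6 -- new best
  Position 7 ('f'): window [1,7] length 7 -- new best
  Position 8 ('g'): repeat (last at 6), move window start to 7
  Position 8 ('g'): window [7,8] length 2
  Position 9 ('f'): repeat (last at 7), move window start to 8
  Position 9 ('f'): window [8,9] length 2
  Position 10 ('c'): window [8,10] length 3
  Position 11 ('f'): repeat (last at 9), move window start to 10
  Position 11 ('f'): window [10,11] length 2
Longest substring with no repeats: "chdbagf" with length 7

7


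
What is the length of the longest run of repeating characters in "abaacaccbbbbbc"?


Input: "abaacaccbbbbbc"
Scanning for longest run:
  Position 1 ('b'): new char, reset run to 1
  Position 2 ('a'): new char, reset run to 1
  Position 3 ('a'): continues run of 'a', length=2
  Position 4 ('c'): new char, reset run to 1
  Position 5 ('a'): new char, reset run to 1
  Position 6 ('c'): new char, reset run to 1
  Position 7 ('c'): continues run of 'c', length=2
  Position 8 ('b'): new char, reset run to 1
  Position 9 ('b'): continues run of 'b', length=2
  Position 10 ('b'): continues run of 'b', length=3
  Position 11 ('b'): continues run of 'b', length=4
  Position 12 ('b'): continues run of 'b', length=5
  Position 13 ('c'): new char, reset run to 1
Longest run: 'b' with length 5

5


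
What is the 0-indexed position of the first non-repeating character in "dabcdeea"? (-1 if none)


Input: dabcdeea
Character frequencies:
  'a': 2
  'b': 1
  'c': 1
  'd': 2
  'e': 2
Scanning left to right for freq == 1:
  Position 0 ('d'): freq=2, skip
  Position 1 ('a'): freq=2, skip
  Position 2 ('b'): unique! => answer = 2

2


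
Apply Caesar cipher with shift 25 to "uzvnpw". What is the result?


Caesar cipher: shift "uzvnpw" by 25
  'u' (pos 20) + 25 = pos 19 = 't'
  'z' (pos 25) + 25 = pos 24 = 'y'
  'v' (pos 21) + 25 = pos 20 = 'u'
  'n' (pos 13) + 25 = pos 12 = 'm'
  'p' (pos 15) + 25 = pos 14 = 'o'
  'w' (pos 22) + 25 = pos 21 = 'v'
Result: tyumov

tyumov


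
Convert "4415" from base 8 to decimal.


Input: "4415" in base 8
Positional expansion:
  Digit '4' (value 4) x 8^3 = 2048
  Digit '4' (value 4) x 8^2 = 256
  Digit '1' (value 1) x 8^1 = 8
  Digit '5' (value 5) x 8^0 = 5
Sum = 2317

2317


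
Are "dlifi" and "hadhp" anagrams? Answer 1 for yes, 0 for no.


Strings: "dlifi", "hadhp"
Sorted first:  dfiil
Sorted second: adhhp
Differ at position 0: 'd' vs 'a' => not anagrams

0


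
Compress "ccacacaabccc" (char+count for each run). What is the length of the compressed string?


Input: ccacacaabccc
Runs:
  'c' x 2 => "c2"
  'a' x 1 => "a1"
  'c' x 1 => "c1"
  'a' x 1 => "a1"
  'c' x 1 => "c1"
  'a' x 2 => "a2"
  'b' x 1 => "b1"
  'c' x 3 => "c3"
Compressed: "c2a1c1a1c1a2b1c3"
Compressed length: 16

16


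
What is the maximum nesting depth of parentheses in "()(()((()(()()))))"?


Input: "()(()((()(()()))))"
Tracking depth:
  Position 0 '(': depth becomes 1
  Position 1 ')': depth becomes 0
  Position 2 '(': depth becomes 1
  Position 3 '(': depth becomes 2
  Position 4 ')': depth becomes 1
  Position 5 '(': depth becomes 2
  Position 6 '(': depth becomes 3
  Position 7 '(': depth becomes 4
  Position 8 ')': depth becomes 3
  Position 9 '(': depth becomes 4
  Position 10 '(': depth becomes 5
  Position 11 ')': depth becomes 4
  Position 12 '(': depth becomes 5
  Position 13 ')': depth becomes 4
  Position 14 ')': depth becomes 3
  Position 15 ')': depth becomes 2
  Position 16 ')': depth becomes 1
  Position 17 ')': depth becomes 0
Maximum depth reached: 5

5


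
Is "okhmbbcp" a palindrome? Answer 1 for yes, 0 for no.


Input: okhmbbcp
Reversed: pcbbmhko
  Compare pos 0 ('o') with pos 7 ('p'): MISMATCH
  Compare pos 1 ('k') with pos 6 ('c'): MISMATCH
  Compare pos 2 ('h') with pos 5 ('b'): MISMATCH
  Compare pos 3 ('m') with pos 4 ('b'): MISMATCH
Result: not a palindrome

0


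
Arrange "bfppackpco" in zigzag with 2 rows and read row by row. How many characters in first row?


Zigzag "bfppackpco" into 2 rows:
Placing characters:
  'b' => row 0
  'f' => row 1
  'p' => row 0
  'p' => row 1
  'a' => row 0
  'c' => row 1
  'k' => row 0
  'p' => row 1
  'c' => row 0
  'o' => row 1
Rows:
  Row 0: "bpakc"
  Row 1: "fpcpo"
First row length: 5

5


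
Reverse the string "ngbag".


Input: ngbag
Reading characters right to left:
  Position 4: 'g'
  Position 3: 'a'
  Position 2: 'b'
  Position 1: 'g'
  Position 0: 'n'
Reversed: gabgn

gabgn


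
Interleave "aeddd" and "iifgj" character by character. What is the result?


Interleaving "aeddd" and "iifgj":
  Position 0: 'a' from first, 'i' from second => "ai"
  Position 1: 'e' from first, 'i' from second => "ei"
  Position 2: 'd' from first, 'f' from second => "df"
  Position 3: 'd' from first, 'g' from second => "dg"
  Position 4: 'd' from first, 'j' from second => "dj"
Result: aieidfdgdj

aieidfdgdj


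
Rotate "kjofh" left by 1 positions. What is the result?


Input: "kjofh", rotate left by 1
First 1 characters: "k"
Remaining characters: "jofh"
Concatenate remaining + first: "jofh" + "k" = "jofhk"

jofhk


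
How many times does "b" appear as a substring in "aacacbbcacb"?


Searching for "b" in "aacacbbcacb"
Scanning each position:
  Position 0: "a" => no
  Position 1: "a" => no
  Position 2: "c" => no
  Position 3: "a" => no
  Position 4: "c" => no
  Position 5: "b" => MATCH
  Position 6: "b" => MATCH
  Position 7: "c" => no
  Position 8: "a" => no
  Position 9: "c" => no
  Position 10: "b" => MATCH
Total occurrences: 3

3


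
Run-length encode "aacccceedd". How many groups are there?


Input: aacccceedd
Scanning for consecutive runs:
  Group 1: 'a' x 2 (positions 0-1)
  Group 2: 'c' x 4 (positions 2-5)
  Group 3: 'e' x 2 (positions 6-7)
  Group 4: 'd' x 2 (positions 8-9)
Total groups: 4

4


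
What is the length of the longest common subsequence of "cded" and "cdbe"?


LCS of "cded" and "cdbe"
DP table:
           c    d    b    e
      0    0    0    0    0
  c   0    1    1    1    1
  d   0    1    2    2    2
  e   0    1    2    2    3
  d   0    1    2    2    3
LCS length = dp[4][4] = 3

3


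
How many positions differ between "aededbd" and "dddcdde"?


Comparing "aededbd" and "dddcdde" position by position:
  Position 0: 'a' vs 'd' => DIFFER
  Position 1: 'e' vs 'd' => DIFFER
  Position 2: 'd' vs 'd' => same
  Position 3: 'e' vs 'c' => DIFFER
  Position 4: 'd' vs 'd' => same
  Position 5: 'b' vs 'd' => DIFFER
  Position 6: 'd' vs 'e' => DIFFER
Positions that differ: 5

5


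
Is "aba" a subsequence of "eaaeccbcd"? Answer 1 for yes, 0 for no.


Check if "aba" is a subsequence of "eaaeccbcd"
Greedy scan:
  Position 0 ('e'): no match needed
  Position 1 ('a'): matches sub[0] = 'a'
  Position 2 ('a'): no match needed
  Position 3 ('e'): no match needed
  Position 4 ('c'): no match needed
  Position 5 ('c'): no match needed
  Position 6 ('b'): matches sub[1] = 'b'
  Position 7 ('c'): no match needed
  Position 8 ('d'): no match needed
Only matched 2/3 characters => not a subsequence

0


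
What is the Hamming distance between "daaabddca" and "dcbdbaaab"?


Comparing "daaabddca" and "dcbdbaaab" position by position:
  Position 0: 'd' vs 'd' => same
  Position 1: 'a' vs 'c' => differ
  Position 2: 'a' vs 'b' => differ
  Position 3: 'a' vs 'd' => differ
  Position 4: 'b' vs 'b' => same
  Position 5: 'd' vs 'a' => differ
  Position 6: 'd' vs 'a' => differ
  Position 7: 'c' vs 'a' => differ
  Position 8: 'a' vs 'b' => differ
Total differences (Hamming distance): 7

7


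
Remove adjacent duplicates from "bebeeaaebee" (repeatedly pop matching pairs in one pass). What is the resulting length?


Input: bebeeaaebee
Stack-based adjacent duplicate removal:
  Read 'b': push. Stack: b
  Read 'e': push. Stack: be
  Read 'b': push. Stack: beb
  Read 'e': push. Stack: bebe
  Read 'e': matches stack top 'e' => pop. Stack: beb
  Read 'a': push. Stack: beba
  Read 'a': matches stack top 'a' => pop. Stack: beb
  Read 'e': push. Stack: bebe
  Read 'b': push. Stack: bebeb
  Read 'e': push. Stack: bebebe
  Read 'e': matches stack top 'e' => pop. Stack: bebeb
Final stack: "bebeb" (length 5)

5


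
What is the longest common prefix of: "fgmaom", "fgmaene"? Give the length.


Words: fgmaom, fgmaene
  Position 0: all 'f' => match
  Position 1: all 'g' => match
  Position 2: all 'm' => match
  Position 3: all 'a' => match
  Position 4: ('o', 'e') => mismatch, stop
LCP = "fgma" (length 4)

4


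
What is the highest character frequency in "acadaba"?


Input: acadaba
Character counts:
  'a': 4
  'b': 1
  'c': 1
  'd': 1
Maximum frequency: 4

4


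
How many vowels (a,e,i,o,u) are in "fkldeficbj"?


Input: fkldeficbj
Checking each character:
  'f' at position 0: consonant
  'k' at position 1: consonant
  'l' at position 2: consonant
  'd' at position 3: consonant
  'e' at position 4: vowel (running total: 1)
  'f' at position 5: consonant
  'i' at position 6: vowel (running total: 2)
  'c' at position 7: consonant
  'b' at position 8: consonant
  'j' at position 9: consonant
Total vowels: 2

2


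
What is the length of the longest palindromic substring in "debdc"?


Input: "debdc"
Checking substrings for palindromes:
  No multi-char palindromic substrings found
Longest palindromic substring: "d" with length 1

1


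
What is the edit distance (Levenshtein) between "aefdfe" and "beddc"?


Computing edit distance: "aefdfe" -> "beddc"
DP table:
           b    e    d    d    c
      0    1    2    3    4    5
  a   1    1    2    3    4    5
  e   2    2    1    2    3    4
  f   3    3    2    2    3    4
  d   4    4    3    2    2    3
  f   5    5    4    3    3    3
  e   6    6    5    4    4    4
Edit distance = dp[6][5] = 4

4


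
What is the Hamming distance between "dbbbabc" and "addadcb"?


Comparing "dbbbabc" and "addadcb" position by position:
  Position 0: 'd' vs 'a' => differ
  Position 1: 'b' vs 'd' => differ
  Position 2: 'b' vs 'd' => differ
  Position 3: 'b' vs 'a' => differ
  Position 4: 'a' vs 'd' => differ
  Position 5: 'b' vs 'c' => differ
  Position 6: 'c' vs 'b' => differ
Total differences (Hamming distance): 7

7


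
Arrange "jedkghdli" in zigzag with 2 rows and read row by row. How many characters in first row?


Zigzag "jedkghdli" into 2 rows:
Placing characters:
  'j' => row 0
  'e' => row 1
  'd' => row 0
  'k' => row 1
  'g' => row 0
  'h' => row 1
  'd' => row 0
  'l' => row 1
  'i' => row 0
Rows:
  Row 0: "jdgdi"
  Row 1: "ekhl"
First row length: 5

5


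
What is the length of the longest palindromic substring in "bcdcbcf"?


Input: "bcdcbcf"
Checking substrings for palindromes:
  [0:5] "bcdcb" (len 5) => palindrome
  [1:4] "cdc" (len 3) => palindrome
  [3:6] "cbc" (len 3) => palindrome
Longest palindromic substring: "bcdcb" with length 5

5


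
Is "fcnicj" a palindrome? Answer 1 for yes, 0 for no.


Input: fcnicj
Reversed: jcincf
  Compare pos 0 ('f') with pos 5 ('j'): MISMATCH
  Compare pos 1 ('c') with pos 4 ('c'): match
  Compare pos 2 ('n') with pos 3 ('i'): MISMATCH
Result: not a palindrome

0


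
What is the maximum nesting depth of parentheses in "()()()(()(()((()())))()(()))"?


Input: "()()()(()(()((()())))()(()))"
Tracking depth:
  Position 0 '(': depth becomes 1
  Position 1 ')': depth becomes 0
  Position 2 '(': depth becomes 1
  Position 3 ')': depth becomes 0
  Position 4 '(': depth becomes 1
  Position 5 ')': depth becomes 0
  Position 6 '(': depth becomes 1
  Position 7 '(': depth becomes 2
  Position 8 ')': depth becomes 1
  Position 9 '(': depth becomes 2
  Position 10 '(': depth becomes 3
  Position 11 ')': depth becomes 2
  Position 12 '(': depth becomes 3
  Position 13 '(': depth becomes 4
  Position 14 '(': depth becomes 5
  Position 15 ')': depth becomes 4
  Position 16 '(': depth becomes 5
  Position 17 ')': depth becomes 4
  Position 18 ')': depth becomes 3
  Position 19 ')': depth becomes 2
  Position 20 ')': depth becomes 1
  Position 21 '(': depth becomes 2
  Position 22 ')': depth becomes 1
  Position 23 '(': depth becomes 2
  Position 24 '(': depth becomes 3
  Position 25 ')': depth becomes 2
  Position 26 ')': depth becomes 1
  Position 27 ')': depth becomes 0
Maximum depth reached: 5

5


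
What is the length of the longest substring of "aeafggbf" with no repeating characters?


Input: "aeafggbf"
Sliding window (track last position of each char):
  Position 0 ('a'): window [0,0] length 1 -- new best
  Position 1 ('e'): window [0,1] length 2 -- new best
  Position 2 ('a'): repeat (last at 0), move window start to 1
  Position 2 ('a'): window [1,2] length 2
  Position 3 ('f'): window [1,3] length 3 -- new best
  Position 4 ('g'): window [1,4] length 4 -- new best
  Position 5 ('g'): repeat (last at 4), move window start to 5
  Position 5 ('g'): window [5,5] length 1
  Position 6 ('b'): window [5,6] length 2
  Position 7 ('f'): window [5,7] length 3
Longest substring with no repeats: "eafg" with length 4

4


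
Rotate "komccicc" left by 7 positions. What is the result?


Input: "komccicc", rotate left by 7
First 7 characters: "komccic"
Remaining characters: "c"
Concatenate remaining + first: "c" + "komccic" = "ckomccic"

ckomccic


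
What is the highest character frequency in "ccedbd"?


Input: ccedbd
Character counts:
  'b': 1
  'c': 2
  'd': 2
  'e': 1
Maximum frequency: 2

2


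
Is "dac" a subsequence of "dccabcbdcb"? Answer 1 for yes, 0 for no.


Check if "dac" is a subsequence of "dccabcbdcb"
Greedy scan:
  Position 0 ('d'): matches sub[0] = 'd'
  Position 1 ('c'): no match needed
  Position 2 ('c'): no match needed
  Position 3 ('a'): matches sub[1] = 'a'
  Position 4 ('b'): no match needed
  Position 5 ('c'): matches sub[2] = 'c'
  Position 6 ('b'): no match needed
  Position 7 ('d'): no match needed
  Position 8 ('c'): no match needed
  Position 9 ('b'): no match needed
All 3 characters matched => is a subsequence

1


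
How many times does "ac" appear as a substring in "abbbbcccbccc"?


Searching for "ac" in "abbbbcccbccc"
Scanning each position:
  Position 0: "ab" => no
  Position 1: "bb" => no
  Position 2: "bb" => no
  Position 3: "bb" => no
  Position 4: "bc" => no
  Position 5: "cc" => no
  Position 6: "cc" => no
  Position 7: "cb" => no
  Position 8: "bc" => no
  Position 9: "cc" => no
  Position 10: "cc" => no
Total occurrences: 0

0


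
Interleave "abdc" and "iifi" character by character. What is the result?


Interleaving "abdc" and "iifi":
  Position 0: 'a' from first, 'i' from second => "ai"
  Position 1: 'b' from first, 'i' from second => "bi"
  Position 2: 'd' from first, 'f' from second => "df"
  Position 3: 'c' from first, 'i' from second => "ci"
Result: aibidfci

aibidfci


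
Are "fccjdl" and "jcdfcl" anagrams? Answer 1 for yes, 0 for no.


Strings: "fccjdl", "jcdfcl"
Sorted first:  ccdfjl
Sorted second: ccdfjl
Sorted forms match => anagrams

1


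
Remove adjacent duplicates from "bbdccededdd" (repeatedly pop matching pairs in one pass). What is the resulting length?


Input: bbdccededdd
Stack-based adjacent duplicate removal:
  Read 'b': push. Stack: b
  Read 'b': matches stack top 'b' => pop. Stack: (empty)
  Read 'd': push. Stack: d
  Read 'c': push. Stack: dc
  Read 'c': matches stack top 'c' => pop. Stack: d
  Read 'e': push. Stack: de
  Read 'd': push. Stack: ded
  Read 'e': push. Stack: dede
  Read 'd': push. Stack: deded
  Read 'd': matches stack top 'd' => pop. Stack: dede
  Read 'd': push. Stack: deded
Final stack: "deded" (length 5)

5


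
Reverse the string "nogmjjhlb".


Input: nogmjjhlb
Reading characters right to left:
  Position 8: 'b'
  Position 7: 'l'
  Position 6: 'h'
  Position 5: 'j'
  Position 4: 'j'
  Position 3: 'm'
  Position 2: 'g'
  Position 1: 'o'
  Position 0: 'n'
Reversed: blhjjmgon

blhjjmgon


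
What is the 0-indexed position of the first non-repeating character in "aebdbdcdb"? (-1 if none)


Input: aebdbdcdb
Character frequencies:
  'a': 1
  'b': 3
  'c': 1
  'd': 3
  'e': 1
Scanning left to right for freq == 1:
  Position 0 ('a'): unique! => answer = 0

0


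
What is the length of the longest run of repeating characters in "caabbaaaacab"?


Input: "caabbaaaacab"
Scanning for longest run:
  Position 1 ('a'): new char, reset run to 1
  Position 2 ('a'): continues run of 'a', length=2
  Position 3 ('b'): new char, reset run to 1
  Position 4 ('b'): continues run of 'b', length=2
  Position 5 ('a'): new char, reset run to 1
  Position 6 ('a'): continues run of 'a', length=2
  Position 7 ('a'): continues run of 'a', length=3
  Position 8 ('a'): continues run of 'a', length=4
  Position 9 ('c'): new char, reset run to 1
  Position 10 ('a'): new char, reset run to 1
  Position 11 ('b'): new char, reset run to 1
Longest run: 'a' with length 4

4


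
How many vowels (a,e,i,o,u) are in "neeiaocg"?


Input: neeiaocg
Checking each character:
  'n' at position 0: consonant
  'e' at position 1: vowel (running total: 1)
  'e' at position 2: vowel (running total: 2)
  'i' at position 3: vowel (running total: 3)
  'a' at position 4: vowel (running total: 4)
  'o' at position 5: vowel (running total: 5)
  'c' at position 6: consonant
  'g' at position 7: consonant
Total vowels: 5

5


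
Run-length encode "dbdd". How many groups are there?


Input: dbdd
Scanning for consecutive runs:
  Group 1: 'd' x 1 (positions 0-0)
  Group 2: 'b' x 1 (positions 1-1)
  Group 3: 'd' x 2 (positions 2-3)
Total groups: 3

3


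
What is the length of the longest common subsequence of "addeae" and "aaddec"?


LCS of "addeae" and "aaddec"
DP table:
           a    a    d    d    e    c
      0    0    0    0    0    0    0
  a   0    1    1    1    1    1    1
  d   0    1    1    2    2    2    2
  d   0    1    1    2    3    3    3
  e   0    1    1    2    3    4    4
  a   0    1    2    2    3    4    4
  e   0    1    2    2    3    4    4
LCS length = dp[6][6] = 4

4


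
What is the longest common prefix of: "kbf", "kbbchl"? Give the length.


Words: kbf, kbbchl
  Position 0: all 'k' => match
  Position 1: all 'b' => match
  Position 2: ('f', 'b') => mismatch, stop
LCP = "kb" (length 2)

2


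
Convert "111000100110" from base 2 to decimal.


Input: "111000100110" in base 2
Positional expansion:
  Digit '1' (value 1) x 2^11 = 2048
  Digit '1' (value 1) x 2^10 = 1024
  Digit '1' (value 1) x 2^9 = 512
  Digit '0' (value 0) x 2^8 = 0
  Digit '0' (value 0) x 2^7 = 0
  Digit '0' (value 0) x 2^6 = 0
  Digit '1' (value 1) x 2^5 = 32
  Digit '0' (value 0) x 2^4 = 0
  Digit '0' (value 0) x 2^3 = 0
  Digit '1' (value 1) x 2^2 = 4
  Digit '1' (value 1) x 2^1 = 2
  Digit '0' (value 0) x 2^0 = 0
Sum = 3622

3622


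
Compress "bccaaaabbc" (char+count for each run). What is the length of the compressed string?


Input: bccaaaabbc
Runs:
  'b' x 1 => "b1"
  'c' x 2 => "c2"
  'a' x 4 => "a4"
  'b' x 2 => "b2"
  'c' x 1 => "c1"
Compressed: "b1c2a4b2c1"
Compressed length: 10

10


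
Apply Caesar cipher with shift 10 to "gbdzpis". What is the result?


Caesar cipher: shift "gbdzpis" by 10
  'g' (pos 6) + 10 = pos 16 = 'q'
  'b' (pos 1) + 10 = pos 11 = 'l'
  'd' (pos 3) + 10 = pos 13 = 'n'
  'z' (pos 25) + 10 = pos 9 = 'j'
  'p' (pos 15) + 10 = pos 25 = 'z'
  'i' (pos 8) + 10 = pos 18 = 's'
  's' (pos 18) + 10 = pos 2 = 'c'
Result: qlnjzsc

qlnjzsc


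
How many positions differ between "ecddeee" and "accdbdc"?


Comparing "ecddeee" and "accdbdc" position by position:
  Position 0: 'e' vs 'a' => DIFFER
  Position 1: 'c' vs 'c' => same
  Position 2: 'd' vs 'c' => DIFFER
  Position 3: 'd' vs 'd' => same
  Position 4: 'e' vs 'b' => DIFFER
  Position 5: 'e' vs 'd' => DIFFER
  Position 6: 'e' vs 'c' => DIFFER
Positions that differ: 5

5


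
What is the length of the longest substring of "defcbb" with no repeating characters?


Input: "defcbb"
Sliding window (track last position of each char):
  Position 0 ('d'): window [0,0] length 1 -- new best
  Position 1 ('e'): window [0,1] length 2 -- new best
  Position 2 ('f'): window [0,2] length 3 -- new best
  Position 3 ('c'): window [0,3] length 4 -- new best
  Position 4 ('b'): window [0,4] length 5 -- new best
  Position 5 ('b'): repeat (last at 4), move window start to 5
  Position 5 ('b'): window [5,5] length 1
Longest substring with no repeats: "defcb" with length 5

5


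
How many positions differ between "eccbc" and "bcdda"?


Comparing "eccbc" and "bcdda" position by position:
  Position 0: 'e' vs 'b' => DIFFER
  Position 1: 'c' vs 'c' => same
  Position 2: 'c' vs 'd' => DIFFER
  Position 3: 'b' vs 'd' => DIFFER
  Position 4: 'c' vs 'a' => DIFFER
Positions that differ: 4

4


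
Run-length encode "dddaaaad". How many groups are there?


Input: dddaaaad
Scanning for consecutive runs:
  Group 1: 'd' x 3 (positions 0-2)
  Group 2: 'a' x 4 (positions 3-6)
  Group 3: 'd' x 1 (positions 7-7)
Total groups: 3

3


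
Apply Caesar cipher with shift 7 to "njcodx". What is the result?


Caesar cipher: shift "njcodx" by 7
  'n' (pos 13) + 7 = pos 20 = 'u'
  'j' (pos 9) + 7 = pos 16 = 'q'
  'c' (pos 2) + 7 = pos 9 = 'j'
  'o' (pos 14) + 7 = pos 21 = 'v'
  'd' (pos 3) + 7 = pos 10 = 'k'
  'x' (pos 23) + 7 = pos 4 = 'e'
Result: uqjvke

uqjvke


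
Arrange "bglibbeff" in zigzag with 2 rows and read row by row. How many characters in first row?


Zigzag "bglibbeff" into 2 rows:
Placing characters:
  'b' => row 0
  'g' => row 1
  'l' => row 0
  'i' => row 1
  'b' => row 0
  'b' => row 1
  'e' => row 0
  'f' => row 1
  'f' => row 0
Rows:
  Row 0: "blbef"
  Row 1: "gibf"
First row length: 5

5


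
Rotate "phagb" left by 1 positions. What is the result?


Input: "phagb", rotate left by 1
First 1 characters: "p"
Remaining characters: "hagb"
Concatenate remaining + first: "hagb" + "p" = "hagbp"

hagbp


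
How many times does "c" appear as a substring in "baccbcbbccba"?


Searching for "c" in "baccbcbbccba"
Scanning each position:
  Position 0: "b" => no
  Position 1: "a" => no
  Position 2: "c" => MATCH
  Position 3: "c" => MATCH
  Position 4: "b" => no
  Position 5: "c" => MATCH
  Position 6: "b" => no
  Position 7: "b" => no
  Position 8: "c" => MATCH
  Position 9: "c" => MATCH
  Position 10: "b" => no
  Position 11: "a" => no
Total occurrences: 5

5


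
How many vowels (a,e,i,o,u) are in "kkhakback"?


Input: kkhakback
Checking each character:
  'k' at position 0: consonant
  'k' at position 1: consonant
  'h' at position 2: consonant
  'a' at position 3: vowel (running total: 1)
  'k' at position 4: consonant
  'b' at position 5: consonant
  'a' at position 6: vowel (running total: 2)
  'c' at position 7: consonant
  'k' at position 8: consonant
Total vowels: 2

2


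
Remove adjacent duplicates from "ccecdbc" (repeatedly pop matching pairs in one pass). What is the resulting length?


Input: ccecdbc
Stack-based adjacent duplicate removal:
  Read 'c': push. Stack: c
  Read 'c': matches stack top 'c' => pop. Stack: (empty)
  Read 'e': push. Stack: e
  Read 'c': push. Stack: ec
  Read 'd': push. Stack: ecd
  Read 'b': push. Stack: ecdb
  Read 'c': push. Stack: ecdbc
Final stack: "ecdbc" (length 5)

5


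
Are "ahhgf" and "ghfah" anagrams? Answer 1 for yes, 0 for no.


Strings: "ahhgf", "ghfah"
Sorted first:  afghh
Sorted second: afghh
Sorted forms match => anagrams

1


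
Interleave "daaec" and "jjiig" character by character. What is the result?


Interleaving "daaec" and "jjiig":
  Position 0: 'd' from first, 'j' from second => "dj"
  Position 1: 'a' from first, 'j' from second => "aj"
  Position 2: 'a' from first, 'i' from second => "ai"
  Position 3: 'e' from first, 'i' from second => "ei"
  Position 4: 'c' from first, 'g' from second => "cg"
Result: djajaieicg

djajaieicg


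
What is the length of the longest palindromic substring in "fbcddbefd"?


Input: "fbcddbefd"
Checking substrings for palindromes:
  [3:5] "dd" (len 2) => palindrome
Longest palindromic substring: "dd" with length 2

2


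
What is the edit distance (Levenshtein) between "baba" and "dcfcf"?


Computing edit distance: "baba" -> "dcfcf"
DP table:
           d    c    f    c    f
      0    1    2    3    4    5
  b   1    1    2    3    4    5
  a   2    2    2    3    4    5
  b   3    3    3    3    4    5
  a   4    4    4    4    4    5
Edit distance = dp[4][5] = 5

5


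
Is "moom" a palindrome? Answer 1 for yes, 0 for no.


Input: moom
Reversed: moom
  Compare pos 0 ('m') with pos 3 ('m'): match
  Compare pos 1 ('o') with pos 2 ('o'): match
Result: palindrome

1


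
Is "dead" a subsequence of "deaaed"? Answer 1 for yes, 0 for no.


Check if "dead" is a subsequence of "deaaed"
Greedy scan:
  Position 0 ('d'): matches sub[0] = 'd'
  Position 1 ('e'): matches sub[1] = 'e'
  Position 2 ('a'): matches sub[2] = 'a'
  Position 3 ('a'): no match needed
  Position 4 ('e'): no match needed
  Position 5 ('d'): matches sub[3] = 'd'
All 4 characters matched => is a subsequence

1


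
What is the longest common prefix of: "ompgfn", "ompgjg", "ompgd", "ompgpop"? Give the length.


Words: ompgfn, ompgjg, ompgd, ompgpop
  Position 0: all 'o' => match
  Position 1: all 'm' => match
  Position 2: all 'p' => match
  Position 3: all 'g' => match
  Position 4: ('f', 'j', 'd', 'p') => mismatch, stop
LCP = "ompg" (length 4)

4


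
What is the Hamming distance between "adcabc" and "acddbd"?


Comparing "adcabc" and "acddbd" position by position:
  Position 0: 'a' vs 'a' => same
  Position 1: 'd' vs 'c' => differ
  Position 2: 'c' vs 'd' => differ
  Position 3: 'a' vs 'd' => differ
  Position 4: 'b' vs 'b' => same
  Position 5: 'c' vs 'd' => differ
Total differences (Hamming distance): 4

4


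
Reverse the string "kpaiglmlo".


Input: kpaiglmlo
Reading characters right to left:
  Position 8: 'o'
  Position 7: 'l'
  Position 6: 'm'
  Position 5: 'l'
  Position 4: 'g'
  Position 3: 'i'
  Position 2: 'a'
  Position 1: 'p'
  Position 0: 'k'
Reversed: olmlgiapk

olmlgiapk


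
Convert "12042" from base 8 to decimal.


Input: "12042" in base 8
Positional expansion:
  Digit '1' (value 1) x 8^4 = 4096
  Digit '2' (value 2) x 8^3 = 1024
  Digit '0' (value 0) x 8^2 = 0
  Digit '4' (value 4) x 8^1 = 32
  Digit '2' (value 2) x 8^0 = 2
Sum = 5154

5154


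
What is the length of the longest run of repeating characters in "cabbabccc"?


Input: "cabbabccc"
Scanning for longest run:
  Position 1 ('a'): new char, reset run to 1
  Position 2 ('b'): new char, reset run to 1
  Position 3 ('b'): continues run of 'b', length=2
  Position 4 ('a'): new char, reset run to 1
  Position 5 ('b'): new char, reset run to 1
  Position 6 ('c'): new char, reset run to 1
  Position 7 ('c'): continues run of 'c', length=2
  Position 8 ('c'): continues run of 'c', length=3
Longest run: 'c' with length 3

3


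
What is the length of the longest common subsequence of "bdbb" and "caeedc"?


LCS of "bdbb" and "caeedc"
DP table:
           c    a    e    e    d    c
      0    0    0    0    0    0    0
  b   0    0    0    0    0    0    0
  d   0    0    0    0    0    1    1
  b   0    0    0    0    0    1    1
  b   0    0    0    0    0    1    1
LCS length = dp[4][6] = 1

1


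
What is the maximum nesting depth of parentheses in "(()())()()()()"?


Input: "(()())()()()()"
Tracking depth:
  Position 0 '(': depth becomes 1
  Position 1 '(': depth becomes 2
  Position 2 ')': depth becomes 1
  Position 3 '(': depth becomes 2
  Position 4 ')': depth becomes 1
  Position 5 ')': depth becomes 0
  Position 6 '(': depth becomes 1
  Position 7 ')': depth becomes 0
  Position 8 '(': depth becomes 1
  Position 9 ')': depth becomes 0
  Position 10 '(': depth becomes 1
  Position 11 ')': depth becomes 0
  Position 12 '(': depth becomes 1
  Position 13 ')': depth becomes 0
Maximum depth reached: 2

2


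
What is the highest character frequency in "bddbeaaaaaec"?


Input: bddbeaaaaaec
Character counts:
  'a': 5
  'b': 2
  'c': 1
  'd': 2
  'e': 2
Maximum frequency: 5

5


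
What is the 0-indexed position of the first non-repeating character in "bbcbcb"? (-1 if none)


Input: bbcbcb
Character frequencies:
  'b': 4
  'c': 2
Scanning left to right for freq == 1:
  Position 0 ('b'): freq=4, skip
  Position 1 ('b'): freq=4, skip
  Position 2 ('c'): freq=2, skip
  Position 3 ('b'): freq=4, skip
  Position 4 ('c'): freq=2, skip
  Position 5 ('b'): freq=4, skip
  No unique character found => answer = -1

-1


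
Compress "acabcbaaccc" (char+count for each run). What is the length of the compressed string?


Input: acabcbaaccc
Runs:
  'a' x 1 => "a1"
  'c' x 1 => "c1"
  'a' x 1 => "a1"
  'b' x 1 => "b1"
  'c' x 1 => "c1"
  'b' x 1 => "b1"
  'a' x 2 => "a2"
  'c' x 3 => "c3"
Compressed: "a1c1a1b1c1b1a2c3"
Compressed length: 16

16


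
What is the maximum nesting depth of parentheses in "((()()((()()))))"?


Input: "((()()((()()))))"
Tracking depth:
  Position 0 '(': depth becomes 1
  Position 1 '(': depth becomes 2
  Position 2 '(': depth becomes 3
  Position 3 ')': depth becomes 2
  Position 4 '(': depth becomes 3
  Position 5 ')': depth becomes 2
  Position 6 '(': depth becomes 3
  Position 7 '(': depth becomes 4
  Position 8 '(': depth becomes 5
  Position 9 ')': depth becomes 4
  Position 10 '(': depth becomes 5
  Position 11 ')': depth becomes 4
  Position 12 ')': depth becomes 3
  Position 13 ')': depth becomes 2
  Position 14 ')': depth becomes 1
  Position 15 ')': depth becomes 0
Maximum depth reached: 5

5


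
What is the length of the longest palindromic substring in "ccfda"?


Input: "ccfda"
Checking substrings for palindromes:
  [0:2] "cc" (len 2) => palindrome
Longest palindromic substring: "cc" with length 2

2


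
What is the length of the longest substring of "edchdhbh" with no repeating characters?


Input: "edchdhbh"
Sliding window (track last position of each char):
  Position 0 ('e'): window [0,0] length 1 -- new best
  Position 1 ('d'): window [0,1] length 2 -- new best
  Position 2 ('c'): window [0,2] length 3 -- new best
  Position 3 ('h'): window [0,3] length 4 -- new best
  Position 4 ('d'): repeat (last at 1), move window start to 2
  Position 4 ('d'): window [2,4] length 3
  Position 5 ('h'): repeat (last at 3), move window start to 4
  Position 5 ('h'): window [4,5] length 2
  Position 6 ('b'): window [4,6] length 3
  Position 7 ('h'): repeat (last at 5), move window start to 6
  Position 7 ('h'): window [6,7] length 2
Longest substring with no repeats: "edch" with length 4

4


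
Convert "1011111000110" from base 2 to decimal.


Input: "1011111000110" in base 2
Positional expansion:
  Digit '1' (value 1) x 2^12 = 4096
  Digit '0' (value 0) x 2^11 = 0
  Digit '1' (value 1) x 2^10 = 1024
  Digit '1' (value 1) x 2^9 = 512
  Digit '1' (value 1) x 2^8 = 256
  Digit '1' (value 1) x 2^7 = 128
  Digit '1' (value 1) x 2^6 = 64
  Digit '0' (value 0) x 2^5 = 0
  Digit '0' (value 0) x 2^4 = 0
  Digit '0' (value 0) x 2^3 = 0
  Digit '1' (value 1) x 2^2 = 4
  Digit '1' (value 1) x 2^1 = 2
  Digit '0' (value 0) x 2^0 = 0
Sum = 6086

6086


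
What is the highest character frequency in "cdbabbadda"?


Input: cdbabbadda
Character counts:
  'a': 3
  'b': 3
  'c': 1
  'd': 3
Maximum frequency: 3

3


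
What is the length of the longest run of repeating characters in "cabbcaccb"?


Input: "cabbcaccb"
Scanning for longest run:
  Position 1 ('a'): new char, reset run to 1
  Position 2 ('b'): new char, reset run to 1
  Position 3 ('b'): continues run of 'b', length=2
  Position 4 ('c'): new char, reset run to 1
  Position 5 ('a'): new char, reset run to 1
  Position 6 ('c'): new char, reset run to 1
  Position 7 ('c'): continues run of 'c', length=2
  Position 8 ('b'): new char, reset run to 1
Longest run: 'b' with length 2

2


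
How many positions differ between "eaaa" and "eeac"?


Comparing "eaaa" and "eeac" position by position:
  Position 0: 'e' vs 'e' => same
  Position 1: 'a' vs 'e' => DIFFER
  Position 2: 'a' vs 'a' => same
  Position 3: 'a' vs 'c' => DIFFER
Positions that differ: 2

2


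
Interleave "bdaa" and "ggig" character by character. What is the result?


Interleaving "bdaa" and "ggig":
  Position 0: 'b' from first, 'g' from second => "bg"
  Position 1: 'd' from first, 'g' from second => "dg"
  Position 2: 'a' from first, 'i' from second => "ai"
  Position 3: 'a' from first, 'g' from second => "ag"
Result: bgdgaiag

bgdgaiag


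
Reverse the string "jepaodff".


Input: jepaodff
Reading characters right to left:
  Position 7: 'f'
  Position 6: 'f'
  Position 5: 'd'
  Position 4: 'o'
  Position 3: 'a'
  Position 2: 'p'
  Position 1: 'e'
  Position 0: 'j'
Reversed: ffdoapej

ffdoapej


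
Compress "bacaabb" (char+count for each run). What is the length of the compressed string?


Input: bacaabb
Runs:
  'b' x 1 => "b1"
  'a' x 1 => "a1"
  'c' x 1 => "c1"
  'a' x 2 => "a2"
  'b' x 2 => "b2"
Compressed: "b1a1c1a2b2"
Compressed length: 10

10


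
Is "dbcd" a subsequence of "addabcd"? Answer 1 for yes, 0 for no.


Check if "dbcd" is a subsequence of "addabcd"
Greedy scan:
  Position 0 ('a'): no match needed
  Position 1 ('d'): matches sub[0] = 'd'
  Position 2 ('d'): no match needed
  Position 3 ('a'): no match needed
  Position 4 ('b'): matches sub[1] = 'b'
  Position 5 ('c'): matches sub[2] = 'c'
  Position 6 ('d'): matches sub[3] = 'd'
All 4 characters matched => is a subsequence

1


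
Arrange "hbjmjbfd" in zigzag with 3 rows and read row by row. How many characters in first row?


Zigzag "hbjmjbfd" into 3 rows:
Placing characters:
  'h' => row 0
  'b' => row 1
  'j' => row 2
  'm' => row 1
  'j' => row 0
  'b' => row 1
  'f' => row 2
  'd' => row 1
Rows:
  Row 0: "hj"
  Row 1: "bmbd"
  Row 2: "jf"
First row length: 2

2


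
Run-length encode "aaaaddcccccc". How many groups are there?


Input: aaaaddcccccc
Scanning for consecutive runs:
  Group 1: 'a' x 4 (positions 0-3)
  Group 2: 'd' x 2 (positions 4-5)
  Group 3: 'c' x 6 (positions 6-11)
Total groups: 3

3


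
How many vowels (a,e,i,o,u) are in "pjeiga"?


Input: pjeiga
Checking each character:
  'p' at position 0: consonant
  'j' at position 1: consonant
  'e' at position 2: vowel (running total: 1)
  'i' at position 3: vowel (running total: 2)
  'g' at position 4: consonant
  'a' at position 5: vowel (running total: 3)
Total vowels: 3

3


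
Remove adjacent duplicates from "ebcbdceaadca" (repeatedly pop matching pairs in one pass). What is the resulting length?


Input: ebcbdceaadca
Stack-based adjacent duplicate removal:
  Read 'e': push. Stack: e
  Read 'b': push. Stack: eb
  Read 'c': push. Stack: ebc
  Read 'b': push. Stack: ebcb
  Read 'd': push. Stack: ebcbd
  Read 'c': push. Stack: ebcbdc
  Read 'e': push. Stack: ebcbdce
  Read 'a': push. Stack: ebcbdcea
  Read 'a': matches stack top 'a' => pop. Stack: ebcbdce
  Read 'd': push. Stack: ebcbdced
  Read 'c': push. Stack: ebcbdcedc
  Read 'a': push. Stack: ebcbdcedca
Final stack: "ebcbdcedca" (length 10)

10


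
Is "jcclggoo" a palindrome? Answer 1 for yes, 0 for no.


Input: jcclggoo
Reversed: oogglccj
  Compare pos 0 ('j') with pos 7 ('o'): MISMATCH
  Compare pos 1 ('c') with pos 6 ('o'): MISMATCH
  Compare pos 2 ('c') with pos 5 ('g'): MISMATCH
  Compare pos 3 ('l') with pos 4 ('g'): MISMATCH
Result: not a palindrome

0


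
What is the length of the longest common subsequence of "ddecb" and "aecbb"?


LCS of "ddecb" and "aecbb"
DP table:
           a    e    c    b    b
      0    0    0    0    0    0
  d   0    0    0    0    0    0
  d   0    0    0    0    0    0
  e   0    0    1    1    1    1
  c   0    0    1    2    2    2
  b   0    0    1    2    3    3
LCS length = dp[5][5] = 3

3


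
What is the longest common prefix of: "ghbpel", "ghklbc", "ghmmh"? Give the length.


Words: ghbpel, ghklbc, ghmmh
  Position 0: all 'g' => match
  Position 1: all 'h' => match
  Position 2: ('b', 'k', 'm') => mismatch, stop
LCP = "gh" (length 2)

2


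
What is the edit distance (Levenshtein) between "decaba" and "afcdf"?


Computing edit distance: "decaba" -> "afcdf"
DP table:
           a    f    c    d    f
      0    1    2    3    4    5
  d   1    1    2    3    3    4
  e   2    2    2    3    4    4
  c   3    3    3    2    3    4
  a   4    3    4    3    3    4
  b   5    4    4    4    4    4
  a   6    5    5    5    5    5
Edit distance = dp[6][5] = 5

5


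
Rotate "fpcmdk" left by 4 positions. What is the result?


Input: "fpcmdk", rotate left by 4
First 4 characters: "fpcm"
Remaining characters: "dk"
Concatenate remaining + first: "dk" + "fpcm" = "dkfpcm"

dkfpcm


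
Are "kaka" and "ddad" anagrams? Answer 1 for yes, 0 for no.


Strings: "kaka", "ddad"
Sorted first:  aakk
Sorted second: addd
Differ at position 1: 'a' vs 'd' => not anagrams

0


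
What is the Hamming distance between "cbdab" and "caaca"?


Comparing "cbdab" and "caaca" position by position:
  Position 0: 'c' vs 'c' => same
  Position 1: 'b' vs 'a' => differ
  Position 2: 'd' vs 'a' => differ
  Position 3: 'a' vs 'c' => differ
  Position 4: 'b' vs 'a' => differ
Total differences (Hamming distance): 4

4


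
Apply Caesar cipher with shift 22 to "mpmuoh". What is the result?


Caesar cipher: shift "mpmuoh" by 22
  'm' (pos 12) + 22 = pos 8 = 'i'
  'p' (pos 15) + 22 = pos 11 = 'l'
  'm' (pos 12) + 22 = pos 8 = 'i'
  'u' (pos 20) + 22 = pos 16 = 'q'
  'o' (pos 14) + 22 = pos 10 = 'k'
  'h' (pos 7) + 22 = pos 3 = 'd'
Result: iliqkd

iliqkd
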